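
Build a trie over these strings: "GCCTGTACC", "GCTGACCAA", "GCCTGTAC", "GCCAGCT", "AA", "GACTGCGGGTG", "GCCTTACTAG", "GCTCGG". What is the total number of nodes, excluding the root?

Insert word by word; a character creates a node only if that edge doesn't already exist:
  "GCCTGTACC" → 9 new (G, C, C, T, G, T, A, C, C)
  "GCTGACCAA" → prefix "GC" already present; 7 new (T, G, A, C, C, A, A)
  "GCCTGTAC" → prefix "GCCTGTAC" already present; 0 new (none)
  "GCCAGCT" → prefix "GCC" already present; 4 new (A, G, C, T)
  "AA" → 2 new (A, A)
  "GACTGCGGGTG" → prefix "G" already present; 10 new (A, C, T, G, C, G, G, G, T, G)
  "GCCTTACTAG" → prefix "GCCT" already present; 6 new (T, A, C, T, A, G)
  "GCTCGG" → prefix "GCT" already present; 3 new (C, G, G)
Total nodes = 9 + 7 + 0 + 4 + 2 + 10 + 6 + 3 = 41

41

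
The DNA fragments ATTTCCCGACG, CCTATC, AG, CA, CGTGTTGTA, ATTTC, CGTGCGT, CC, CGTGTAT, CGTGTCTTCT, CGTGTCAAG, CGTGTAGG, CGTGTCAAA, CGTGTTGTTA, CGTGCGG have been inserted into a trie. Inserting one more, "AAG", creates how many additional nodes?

2

The longest prefix of "AAG" already in the trie is "A" (length 1).
Each of the 2 remaining characters creates one node.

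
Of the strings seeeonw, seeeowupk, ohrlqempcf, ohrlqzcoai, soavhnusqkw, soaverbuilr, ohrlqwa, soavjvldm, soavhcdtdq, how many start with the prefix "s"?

Filter for entries beginning with "s":
Words under "s": seeeonw, seeeowupk, soaverbuilr, soavhcdtdq, soavhnusqkw, soavjvldm
Count: 6

6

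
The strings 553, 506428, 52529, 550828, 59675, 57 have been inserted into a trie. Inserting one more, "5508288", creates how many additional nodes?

1

"550828" is already a path in the trie; the remaining "8" must be added.
New nodes needed: |"5508288"| − 6 = 7 − 6 = 1.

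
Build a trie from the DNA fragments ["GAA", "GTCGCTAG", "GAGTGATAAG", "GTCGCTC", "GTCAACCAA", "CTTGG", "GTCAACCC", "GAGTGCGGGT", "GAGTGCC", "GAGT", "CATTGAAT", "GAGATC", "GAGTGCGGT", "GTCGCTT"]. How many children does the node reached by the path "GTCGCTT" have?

0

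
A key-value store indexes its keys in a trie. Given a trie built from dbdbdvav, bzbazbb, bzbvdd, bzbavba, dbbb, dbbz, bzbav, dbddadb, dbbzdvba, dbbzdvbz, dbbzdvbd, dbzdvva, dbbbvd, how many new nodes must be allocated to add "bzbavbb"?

1

The longest prefix of "bzbavbb" already in the trie is "bzbavb" (length 6).
New nodes needed: |"bzbavbb"| − 6 = 7 − 6 = 1.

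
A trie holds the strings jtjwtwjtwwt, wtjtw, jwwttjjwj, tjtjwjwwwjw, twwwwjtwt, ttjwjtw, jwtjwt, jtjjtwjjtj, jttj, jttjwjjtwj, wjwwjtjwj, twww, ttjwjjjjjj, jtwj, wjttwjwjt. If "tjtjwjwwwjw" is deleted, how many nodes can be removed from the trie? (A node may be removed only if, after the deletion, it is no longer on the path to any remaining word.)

After clearing the end-marker at "tjtjwjwwwjw", prune upward until reaching a node still needed by another word.
The suffix "jtjwjwwwjw" (10 nodes) is used only by "tjtjwjwwwjw"; the node for "t" still has the child "w", so pruning stops there.
Nodes removed: 10

10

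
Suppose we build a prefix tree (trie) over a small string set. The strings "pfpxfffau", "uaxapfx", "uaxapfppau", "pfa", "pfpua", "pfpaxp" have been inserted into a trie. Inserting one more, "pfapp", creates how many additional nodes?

The longest prefix of "pfapp" already in the trie is "pfa" (length 3).
Each of the 2 remaining characters creates one node.

2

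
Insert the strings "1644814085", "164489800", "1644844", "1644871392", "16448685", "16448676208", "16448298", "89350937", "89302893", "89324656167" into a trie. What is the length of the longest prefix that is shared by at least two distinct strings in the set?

Equivalently: take the maximum, over all pairs, of their longest common prefix length.
e.g. "16448676208" and "16448685" share the prefix "164486" of length 6; no pair shares a longer one.
Longest shared-prefix length: 6

6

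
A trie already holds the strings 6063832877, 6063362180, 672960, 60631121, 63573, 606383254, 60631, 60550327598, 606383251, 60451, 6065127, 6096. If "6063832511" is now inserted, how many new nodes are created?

1

Walking "6063832511" from the root, the first 9 characters ("606383251") follow existing edges; "1" is the first miss.
So 10 − 9 = 1 new nodes.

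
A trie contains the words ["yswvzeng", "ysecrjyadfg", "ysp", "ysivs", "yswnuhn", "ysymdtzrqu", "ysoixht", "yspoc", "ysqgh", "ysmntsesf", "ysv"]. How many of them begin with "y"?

11

Filter for entries beginning with "y":
Words under "y": ysecrjyadfg, ysivs, ysmntsesf, ysoixht, ysp, yspoc, ysqgh, ysv, yswnuhn, yswvzeng, ysymdtzrqu
Count: 11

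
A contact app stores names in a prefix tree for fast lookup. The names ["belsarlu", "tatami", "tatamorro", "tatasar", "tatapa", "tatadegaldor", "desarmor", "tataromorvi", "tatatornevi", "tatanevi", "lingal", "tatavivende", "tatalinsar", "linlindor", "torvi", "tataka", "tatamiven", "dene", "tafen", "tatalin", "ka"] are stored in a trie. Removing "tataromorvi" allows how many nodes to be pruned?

Walk "tataromorvi" from the leaf back toward the root, removing each node that no remaining word uses.
The suffix "romorvi" (7 nodes) is used only by "tataromorvi"; the node for "tata" still has the child "m", so pruning stops there.
Nodes removed: 7

7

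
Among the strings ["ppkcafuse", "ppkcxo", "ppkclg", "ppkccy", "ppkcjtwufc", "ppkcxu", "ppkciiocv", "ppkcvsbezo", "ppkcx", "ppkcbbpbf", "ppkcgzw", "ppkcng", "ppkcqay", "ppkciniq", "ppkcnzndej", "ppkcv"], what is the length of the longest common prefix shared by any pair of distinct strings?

Look for the deepest trie node that still has at least two words in its subtree.
"ppkciiocv" and "ppkciniq" agree on "ppkci" (5 characters) before diverging; nothing deeper is shared.
Longest shared-prefix length: 5

5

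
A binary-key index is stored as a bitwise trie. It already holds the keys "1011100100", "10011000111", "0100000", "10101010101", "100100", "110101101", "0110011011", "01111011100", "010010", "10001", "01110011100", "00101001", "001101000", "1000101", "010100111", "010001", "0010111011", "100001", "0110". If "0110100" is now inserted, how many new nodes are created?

"0110" is already a path in the trie; the remaining "100" must be added.
New nodes needed: |"0110100"| − 4 = 7 − 4 = 3.

3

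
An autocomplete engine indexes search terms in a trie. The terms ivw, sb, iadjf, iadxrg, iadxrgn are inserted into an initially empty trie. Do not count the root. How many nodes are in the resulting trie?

Insert word by word; a character creates a node only if that edge doesn't already exist:
  "ivw" → 3 new (i, v, w)
  "sb" → 2 new (s, b)
  "iadjf" → prefix "i" already present; 4 new (a, d, j, f)
  "iadxrg" → prefix "iad" already present; 3 new (x, r, g)
  "iadxrgn" → prefix "iadxrg" already present; 1 new (n)
Total nodes = 3 + 2 + 4 + 3 + 1 = 13

13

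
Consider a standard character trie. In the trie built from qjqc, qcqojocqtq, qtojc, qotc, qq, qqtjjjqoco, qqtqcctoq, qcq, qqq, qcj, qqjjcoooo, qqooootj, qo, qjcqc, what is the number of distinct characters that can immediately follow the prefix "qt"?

1

Follow the path "qt" to its node, then look at its outgoing edges.
Distinct next characters after "qt": o.
That node has 1 child edge.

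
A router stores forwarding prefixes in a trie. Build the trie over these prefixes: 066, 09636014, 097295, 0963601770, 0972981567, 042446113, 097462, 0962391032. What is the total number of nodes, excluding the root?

40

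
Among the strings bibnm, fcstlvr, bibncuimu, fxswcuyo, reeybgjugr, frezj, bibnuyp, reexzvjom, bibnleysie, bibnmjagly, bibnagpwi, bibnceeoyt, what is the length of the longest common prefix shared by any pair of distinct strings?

The deepest shared node is where two words last agree before diverging.
e.g. "bibnceeoyt" and "bibncuimu" share the prefix "bibnc" of length 5; no pair shares a longer one.
Longest shared-prefix length: 5

5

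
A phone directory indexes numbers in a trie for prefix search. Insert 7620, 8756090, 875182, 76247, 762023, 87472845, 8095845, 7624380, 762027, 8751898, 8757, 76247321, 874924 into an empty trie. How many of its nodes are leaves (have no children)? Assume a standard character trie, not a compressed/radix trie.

11

A leaf is a node with no children — equivalently, the end of a word that is not a proper prefix of any other stored word.
Those words: "762023", "762027", "7624380", "76247321", "8095845", "87472845", "874924", "875182", "8751898", "8756090", "8757"
Leaf count: 11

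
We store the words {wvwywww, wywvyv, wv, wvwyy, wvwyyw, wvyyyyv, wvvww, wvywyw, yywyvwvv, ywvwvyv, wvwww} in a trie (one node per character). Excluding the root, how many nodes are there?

Insert word by word; a character creates a node only if that edge doesn't already exist:
  "wvwywww" → 7 new (w, v, w, y, w, w, w)
  "wywvyv" → prefix "w" already present; 5 new (y, w, v, y, v)
  "wv" → prefix "wv" already present; 0 new (none)
  "wvwyy" → prefix "wvwy" already present; 1 new (y)
  "wvwyyw" → prefix "wvwyy" already present; 1 new (w)
  "wvyyyyv" → prefix "wv" already present; 5 new (y, y, y, y, v)
  "wvvww" → prefix "wv" already present; 3 new (v, w, w)
  "wvywyw" → prefix "wvy" already present; 3 new (w, y, w)
  "yywyvwvv" → 8 new (y, y, w, y, v, w, v, v)
  "ywvwvyv" → prefix "y" already present; 6 new (w, v, w, v, y, v)
  "wvwww" → prefix "wvw" already present; 2 new (w, w)
Total nodes = 7 + 5 + 0 + 1 + 1 + 5 + 3 + 3 + 8 + 6 + 2 = 41

41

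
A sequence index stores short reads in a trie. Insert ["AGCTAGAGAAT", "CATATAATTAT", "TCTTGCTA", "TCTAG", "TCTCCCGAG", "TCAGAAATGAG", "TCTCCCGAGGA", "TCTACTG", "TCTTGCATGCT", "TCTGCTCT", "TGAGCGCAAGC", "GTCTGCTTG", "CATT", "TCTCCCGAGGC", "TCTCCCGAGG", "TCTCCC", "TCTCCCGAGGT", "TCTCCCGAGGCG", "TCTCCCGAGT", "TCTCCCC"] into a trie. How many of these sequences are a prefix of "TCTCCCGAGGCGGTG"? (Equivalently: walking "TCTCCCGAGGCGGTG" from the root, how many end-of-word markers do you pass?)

Traverse "TCTCCCGAGGCGGTG" character by character; count nodes along the way that are marked as word ends.
Prefixes of the query that are stored words: "TCTCCC", "TCTCCCGAG", "TCTCCCGAGG", "TCTCCCGAGGC", "TCTCCCGAGGCG"
Count: 5

5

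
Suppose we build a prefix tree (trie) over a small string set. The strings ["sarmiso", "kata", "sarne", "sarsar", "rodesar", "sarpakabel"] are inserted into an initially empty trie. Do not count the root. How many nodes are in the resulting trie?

Insert word by word; a character creates a node only if that edge doesn't already exist:
  "sarmiso" → 7 new (s, a, r, m, i, s, o)
  "kata" → 4 new (k, a, t, a)
  "sarne" → prefix "sar" already present; 2 new (n, e)
  "sarsar" → prefix "sar" already present; 3 new (s, a, r)
  "rodesar" → 7 new (r, o, d, e, s, a, r)
  "sarpakabel" → prefix "sar" already present; 7 new (p, a, k, a, b, e, l)
Total nodes = 7 + 4 + 2 + 3 + 7 + 7 = 30

30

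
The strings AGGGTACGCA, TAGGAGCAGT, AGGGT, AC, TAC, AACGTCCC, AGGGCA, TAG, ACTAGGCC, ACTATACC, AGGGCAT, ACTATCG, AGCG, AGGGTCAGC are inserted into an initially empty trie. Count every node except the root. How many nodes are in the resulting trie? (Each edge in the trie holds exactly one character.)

Insert word by word; a character creates a node only if that edge doesn't already exist:
  "AGGGTACGCA" → 10 new (A, G, G, G, T, A, C, G, C, A)
  "TAGGAGCAGT" → 10 new (T, A, G, G, A, G, C, A, G, T)
  "AGGGT" → prefix "AGGGT" already present; 0 new (none)
  "AC" → prefix "A" already present; 1 new (C)
  "TAC" → prefix "TA" already present; 1 new (C)
  "AACGTCCC" → prefix "A" already present; 7 new (A, C, G, T, C, C, C)
  "AGGGCA" → prefix "AGGG" already present; 2 new (C, A)
  "TAG" → prefix "TAG" already present; 0 new (none)
  "ACTAGGCC" → prefix "AC" already present; 6 new (T, A, G, G, C, C)
  "ACTATACC" → prefix "ACTA" already present; 4 new (T, A, C, C)
  "AGGGCAT" → prefix "AGGGCA" already present; 1 new (T)
  "ACTATCG" → prefix "ACTAT" already present; 2 new (C, G)
  "AGCG" → prefix "AG" already present; 2 new (C, G)
  "AGGGTCAGC" → prefix "AGGGT" already present; 4 new (C, A, G, C)
Total nodes = 10 + 10 + 0 + 1 + 1 + 7 + 2 + 0 + 6 + 4 + 1 + 2 + 2 + 4 = 50

50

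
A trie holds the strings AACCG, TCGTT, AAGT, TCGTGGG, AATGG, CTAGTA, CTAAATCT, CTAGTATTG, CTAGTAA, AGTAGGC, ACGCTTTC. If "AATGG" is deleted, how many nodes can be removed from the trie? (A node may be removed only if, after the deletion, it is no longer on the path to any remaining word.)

Walk "AATGG" from the leaf back toward the root, removing each node that no remaining word uses.
The suffix "TGG" (3 nodes) is used only by "AATGG"; the node for "AA" still has the child "C", so pruning stops there.
Nodes removed: 3

3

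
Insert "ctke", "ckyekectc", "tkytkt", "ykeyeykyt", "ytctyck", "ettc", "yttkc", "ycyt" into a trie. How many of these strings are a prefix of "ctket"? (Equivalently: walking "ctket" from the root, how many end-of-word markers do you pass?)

Traverse "ctket" character by character; count nodes along the way that are marked as word ends.
Prefixes of the query that are stored words: "ctke"
Count: 1

1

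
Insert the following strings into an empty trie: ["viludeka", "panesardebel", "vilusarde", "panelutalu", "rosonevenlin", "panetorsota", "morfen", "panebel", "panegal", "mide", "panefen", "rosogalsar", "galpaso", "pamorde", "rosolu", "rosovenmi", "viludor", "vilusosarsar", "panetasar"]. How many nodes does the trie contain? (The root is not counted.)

Trace insertions, counting only characters that open a new branch:
  "viludeka" → 8 new (v, i, l, u, d, e, k, a)
  "panesardebel" → 12 new (p, a, n, e, s, a, r, d, e, b, e, l)
  "vilusarde" → prefix "vilu" already present; 5 new (s, a, r, d, e)
  "panelutalu" → prefix "pane" already present; 6 new (l, u, t, a, l, u)
  "rosonevenlin" → 12 new (r, o, s, o, n, e, v, e, n, l, i, n)
  "panetorsota" → prefix "pane" already present; 7 new (t, o, r, s, o, t, a)
  "morfen" → 6 new (m, o, r, f, e, n)
  "panebel" → prefix "pane" already present; 3 new (b, e, l)
  "panegal" → prefix "pane" already present; 3 new (g, a, l)
  "mide" → prefix "m" already present; 3 new (i, d, e)
  "panefen" → prefix "pane" already present; 3 new (f, e, n)
  "rosogalsar" → prefix "roso" already present; 6 new (g, a, l, s, a, r)
  "galpaso" → 7 new (g, a, l, p, a, s, o)
  "pamorde" → prefix "pa" already present; 5 new (m, o, r, d, e)
  "rosolu" → prefix "roso" already present; 2 new (l, u)
  "rosovenmi" → prefix "roso" already present; 5 new (v, e, n, m, i)
  "viludor" → prefix "vilud" already present; 2 new (o, r)
  "vilusosarsar" → prefix "vilus" already present; 7 new (o, s, a, r, s, a, r)
  "panetasar" → prefix "panet" already present; 4 new (a, s, a, r)
Total nodes = 8 + 12 + 5 + 6 + 12 + 7 + 6 + 3 + 3 + 3 + 3 + 6 + 7 + 5 + 2 + 5 + 2 + 7 + 4 = 106

106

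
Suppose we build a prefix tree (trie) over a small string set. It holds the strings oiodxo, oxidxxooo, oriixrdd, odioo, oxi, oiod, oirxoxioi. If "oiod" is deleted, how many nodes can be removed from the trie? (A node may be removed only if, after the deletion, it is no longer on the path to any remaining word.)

After clearing the end-marker at "oiod", prune upward until reaching a node still needed by another word.
Every node on "oiod" is still needed (e.g. by "oiodxo"), so nothing is freed.
Nodes removed: 0

0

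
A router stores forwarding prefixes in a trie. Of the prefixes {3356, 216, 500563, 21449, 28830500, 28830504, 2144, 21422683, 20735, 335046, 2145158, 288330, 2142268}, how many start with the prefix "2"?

10

Walk to "2"; the words in its subtree are exactly those with that prefix.
Words under "2": 20735, 2142268, 21422683, 2144, 21449, 2145158, 216, 28830500, 28830504, 288330
Count: 10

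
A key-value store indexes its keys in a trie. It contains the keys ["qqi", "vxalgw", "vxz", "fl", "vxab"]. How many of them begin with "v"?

3

Filter for entries beginning with "v":
Words under "v": vxab, vxalgw, vxz
Count: 3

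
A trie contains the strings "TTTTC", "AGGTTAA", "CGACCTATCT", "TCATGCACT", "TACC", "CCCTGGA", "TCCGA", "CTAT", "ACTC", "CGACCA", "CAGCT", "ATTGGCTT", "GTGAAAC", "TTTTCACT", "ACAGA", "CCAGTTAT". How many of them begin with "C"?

Traverse to the node for "C", then collect every word in that subtree.
Words under "C": CAGCT, CCAGTTAT, CCCTGGA, CGACCA, CGACCTATCT, CTAT
Count: 6

6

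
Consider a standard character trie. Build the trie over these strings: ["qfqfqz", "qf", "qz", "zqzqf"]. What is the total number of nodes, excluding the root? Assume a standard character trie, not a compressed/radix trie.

12

Trie structure (* marks end of a word):
(root)
├─ q
│  ├─ f *
│  │  └─ q
│  │     └─ f
│  │        └─ q
│  │           └─ z *
│  └─ z *
└─ z
   └─ q
      └─ z
         └─ q
            └─ f *
Counting every labelled node above: 12.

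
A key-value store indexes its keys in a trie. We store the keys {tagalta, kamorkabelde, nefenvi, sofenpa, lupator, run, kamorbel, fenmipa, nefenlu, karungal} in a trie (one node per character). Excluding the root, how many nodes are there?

61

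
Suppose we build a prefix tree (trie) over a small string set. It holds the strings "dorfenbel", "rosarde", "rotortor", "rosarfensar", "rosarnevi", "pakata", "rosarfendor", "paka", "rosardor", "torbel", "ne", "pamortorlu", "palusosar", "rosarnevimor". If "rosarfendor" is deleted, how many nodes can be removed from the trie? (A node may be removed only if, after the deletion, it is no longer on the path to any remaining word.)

3

Walk "rosarfendor" from the leaf back toward the root, removing each node that no remaining word uses.
The suffix "dor" (3 nodes) is used only by "rosarfendor"; the node for "rosarfen" still has the child "s", so pruning stops there.
Nodes removed: 3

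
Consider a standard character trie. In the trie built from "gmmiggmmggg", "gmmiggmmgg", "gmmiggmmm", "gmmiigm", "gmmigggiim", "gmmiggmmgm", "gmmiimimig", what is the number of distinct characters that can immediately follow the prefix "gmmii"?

2

The children of the "gmmii" node are the distinct next characters among strings starting with "gmmii".
Distinct next characters after "gmmii": g, m.
That node has 2 child edges.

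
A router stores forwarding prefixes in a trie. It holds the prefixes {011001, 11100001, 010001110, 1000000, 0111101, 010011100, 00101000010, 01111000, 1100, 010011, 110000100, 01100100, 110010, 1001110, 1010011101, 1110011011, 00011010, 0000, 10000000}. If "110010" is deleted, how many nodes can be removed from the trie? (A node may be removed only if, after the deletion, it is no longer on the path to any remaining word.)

Walk "110010" from the leaf back toward the root, removing each node that no remaining word uses.
The suffix "10" (2 nodes) is used only by "110010"; the node for "1100" still has the child "0", so pruning stops there.
Nodes removed: 2

2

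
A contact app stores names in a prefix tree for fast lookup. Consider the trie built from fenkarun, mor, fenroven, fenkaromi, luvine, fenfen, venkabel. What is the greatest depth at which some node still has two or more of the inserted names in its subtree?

6

The deepest shared node is where two words last agree before diverging.
e.g. "fenkaromi" and "fenkarun" share the prefix "fenkar" of length 6; no pair shares a longer one.
Longest shared-prefix length: 6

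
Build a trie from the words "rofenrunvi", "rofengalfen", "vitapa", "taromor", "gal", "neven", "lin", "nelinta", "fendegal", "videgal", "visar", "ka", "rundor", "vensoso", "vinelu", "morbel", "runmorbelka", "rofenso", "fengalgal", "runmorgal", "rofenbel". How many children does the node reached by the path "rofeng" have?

1

The children of the "rofeng" node are the distinct next characters among strings starting with "rofeng".
Distinct next characters after "rofeng": a.
That node has 1 child edge.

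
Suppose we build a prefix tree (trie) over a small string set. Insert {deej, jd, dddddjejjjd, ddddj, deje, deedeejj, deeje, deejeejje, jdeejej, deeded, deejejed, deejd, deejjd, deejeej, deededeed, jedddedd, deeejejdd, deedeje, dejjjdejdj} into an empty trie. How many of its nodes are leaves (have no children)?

14

Leaves are exactly the stored words that no other stored word extends.
Those words: "dddddjejjjd", "ddddj", "deededeed", "deedeejj", "deedeje", "deeejejdd", "deejd", "deejeejje", "deejejed", "deejjd", "deje", "dejjjdejdj", "jdeejej", "jedddedd"
Leaf count: 14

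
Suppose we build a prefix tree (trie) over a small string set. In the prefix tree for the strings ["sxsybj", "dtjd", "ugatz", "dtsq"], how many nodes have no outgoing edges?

A leaf is a node with no children — equivalently, the end of a word that is not a proper prefix of any other stored word.
Those words: "dtjd", "dtsq", "sxsybj", "ugatz"
Leaf count: 4

4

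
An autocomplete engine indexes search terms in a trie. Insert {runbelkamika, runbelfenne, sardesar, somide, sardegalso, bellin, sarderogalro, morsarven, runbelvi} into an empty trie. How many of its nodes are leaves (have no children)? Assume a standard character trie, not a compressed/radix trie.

A leaf is a node with no children — equivalently, the end of a word that is not a proper prefix of any other stored word.
Those words: "bellin", "morsarven", "runbelfenne", "runbelkamika", "runbelvi", "sardegalso", "sarderogalro", "sardesar", "somide"
Leaf count: 9

9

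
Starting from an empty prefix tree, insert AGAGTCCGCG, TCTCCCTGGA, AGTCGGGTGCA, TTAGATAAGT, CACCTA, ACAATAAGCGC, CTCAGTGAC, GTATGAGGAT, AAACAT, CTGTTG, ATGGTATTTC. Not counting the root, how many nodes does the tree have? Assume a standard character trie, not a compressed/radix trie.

Insert word by word; a character creates a node only if that edge doesn't already exist:
  "AGAGTCCGCG" → 10 new (A, G, A, G, T, C, C, G, C, G)
  "TCTCCCTGGA" → 10 new (T, C, T, C, C, C, T, G, G, A)
  "AGTCGGGTGCA" → prefix "AG" already present; 9 new (T, C, G, G, G, T, G, C, A)
  "TTAGATAAGT" → prefix "T" already present; 9 new (T, A, G, A, T, A, A, G, T)
  "CACCTA" → 6 new (C, A, C, C, T, A)
  "ACAATAAGCGC" → prefix "A" already present; 10 new (C, A, A, T, A, A, G, C, G, C)
  "CTCAGTGAC" → prefix "C" already present; 8 new (T, C, A, G, T, G, A, C)
  "GTATGAGGAT" → 10 new (G, T, A, T, G, A, G, G, A, T)
  "AAACAT" → prefix "A" already present; 5 new (A, A, C, A, T)
  "CTGTTG" → prefix "CT" already present; 4 new (G, T, T, G)
  "ATGGTATTTC" → prefix "A" already present; 9 new (T, G, G, T, A, T, T, T, C)
Total nodes = 10 + 10 + 9 + 9 + 6 + 10 + 8 + 10 + 5 + 4 + 9 = 90

90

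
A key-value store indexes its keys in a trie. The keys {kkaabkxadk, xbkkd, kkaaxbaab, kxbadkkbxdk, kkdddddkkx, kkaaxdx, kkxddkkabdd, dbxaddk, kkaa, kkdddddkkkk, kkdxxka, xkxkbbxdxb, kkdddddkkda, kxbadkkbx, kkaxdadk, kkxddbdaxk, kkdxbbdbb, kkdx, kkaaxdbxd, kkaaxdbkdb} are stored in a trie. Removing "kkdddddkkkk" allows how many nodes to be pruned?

2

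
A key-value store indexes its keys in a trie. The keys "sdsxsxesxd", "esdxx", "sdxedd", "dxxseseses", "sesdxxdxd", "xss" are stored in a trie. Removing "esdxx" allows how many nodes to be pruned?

5

After clearing the end-marker at "esdxx", prune upward until reaching a node still needed by another word.
No other word shares any prefix with "esdxx", so all 5 of its nodes go.
Nodes removed: 5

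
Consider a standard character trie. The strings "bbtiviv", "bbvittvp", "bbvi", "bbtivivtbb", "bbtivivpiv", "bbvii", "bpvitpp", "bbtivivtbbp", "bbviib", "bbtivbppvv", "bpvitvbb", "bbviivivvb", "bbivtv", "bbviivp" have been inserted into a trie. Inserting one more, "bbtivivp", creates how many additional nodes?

0

Every character of "bbtivivp" already lies on an existing path (it is a prefix of some stored word).
No new nodes are needed: 0.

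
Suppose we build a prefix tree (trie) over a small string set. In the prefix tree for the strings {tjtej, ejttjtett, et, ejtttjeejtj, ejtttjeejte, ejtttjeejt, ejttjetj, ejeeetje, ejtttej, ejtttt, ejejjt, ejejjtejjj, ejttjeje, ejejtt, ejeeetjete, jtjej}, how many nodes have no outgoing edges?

A leaf is a node with no children — equivalently, the end of a word that is not a proper prefix of any other stored word.
Those words: "ejeeetjete", "ejejjtejjj", "ejejtt", "ejttjeje", "ejttjetj", "ejttjtett", "ejtttej", "ejtttjeejte", "ejtttjeejtj", "ejtttt", "et", "jtjej", "tjtej"
Leaf count: 13

13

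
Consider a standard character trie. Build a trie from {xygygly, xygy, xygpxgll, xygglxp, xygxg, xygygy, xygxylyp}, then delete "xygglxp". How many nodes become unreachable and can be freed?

4

After clearing the end-marker at "xygglxp", prune upward until reaching a node still needed by another word.
The suffix "glxp" (4 nodes) is used only by "xygglxp"; the node for "xyg" still has the child "y", so pruning stops there.
Nodes removed: 4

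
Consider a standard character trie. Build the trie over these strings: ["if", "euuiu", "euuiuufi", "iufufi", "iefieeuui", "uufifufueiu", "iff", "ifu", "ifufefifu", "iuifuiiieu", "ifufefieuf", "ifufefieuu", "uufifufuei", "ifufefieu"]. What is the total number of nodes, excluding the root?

Count nodes per top-level branch (shared prefixes stored once):
  'e'-branch (euuiu, euuiuufi): 8 nodes
  'i'-branch (iefieeuui, if, iff, ifu, ifufefieu, ifufefieuf, ifufefieuu, ifufefifu, iufufi, iuifuiiieu): 35 nodes
  'u'-branch (uufifufuei, uufifufueiu): 11 nodes
Sum: 54

54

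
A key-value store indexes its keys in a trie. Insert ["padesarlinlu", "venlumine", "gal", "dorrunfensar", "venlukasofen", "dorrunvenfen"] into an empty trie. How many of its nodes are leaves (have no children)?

6

Leaves are exactly the stored words that no other stored word extends.
Those words: "dorrunfensar", "dorrunvenfen", "gal", "padesarlinlu", "venlukasofen", "venlumine"
Leaf count: 6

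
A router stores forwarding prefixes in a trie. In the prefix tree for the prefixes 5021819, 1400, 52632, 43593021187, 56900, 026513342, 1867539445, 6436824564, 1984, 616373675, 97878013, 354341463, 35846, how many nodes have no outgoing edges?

13

Leaves are exactly the stored words that no other stored word extends.
Those words: "026513342", "1400", "1867539445", "1984", "354341463", "35846", "43593021187", "5021819", "52632", "56900", "616373675", "6436824564", "97878013"
Leaf count: 13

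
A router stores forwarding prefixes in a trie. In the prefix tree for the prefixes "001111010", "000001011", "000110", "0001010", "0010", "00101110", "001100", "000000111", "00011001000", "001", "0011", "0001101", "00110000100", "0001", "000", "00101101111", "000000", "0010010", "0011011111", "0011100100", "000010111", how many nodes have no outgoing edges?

13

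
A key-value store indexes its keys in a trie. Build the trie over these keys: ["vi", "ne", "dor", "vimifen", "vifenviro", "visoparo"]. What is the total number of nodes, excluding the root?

Count nodes per top-level branch (shared prefixes stored once):
  'd'-branch (dor): 3 nodes
  'n'-branch (ne): 2 nodes
  'v'-branch (vi, vifenviro, vimifen, visoparo): 20 nodes
Sum: 25

25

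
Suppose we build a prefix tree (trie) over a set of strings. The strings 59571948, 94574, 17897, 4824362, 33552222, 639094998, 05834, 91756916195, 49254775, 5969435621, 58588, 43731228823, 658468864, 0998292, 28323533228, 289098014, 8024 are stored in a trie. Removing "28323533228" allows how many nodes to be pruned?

9

After clearing the end-marker at "28323533228", prune upward until reaching a node still needed by another word.
The suffix "323533228" (9 nodes) is used only by "28323533228"; the node for "28" still has the child "9", so pruning stops there.
Nodes removed: 9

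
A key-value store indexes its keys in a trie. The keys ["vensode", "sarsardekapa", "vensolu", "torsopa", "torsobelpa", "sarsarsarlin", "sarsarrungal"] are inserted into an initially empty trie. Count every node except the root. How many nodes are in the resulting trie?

Insert word by word; a character creates a node only if that edge doesn't already exist:
  "vensode" → 7 new (v, e, n, s, o, d, e)
  "sarsardekapa" → 12 new (s, a, r, s, a, r, d, e, k, a, p, a)
  "vensolu" → prefix "venso" already present; 2 new (l, u)
  "torsopa" → 7 new (t, o, r, s, o, p, a)
  "torsobelpa" → prefix "torso" already present; 5 new (b, e, l, p, a)
  "sarsarsarlin" → prefix "sarsar" already present; 6 new (s, a, r, l, i, n)
  "sarsarrungal" → prefix "sarsar" already present; 6 new (r, u, n, g, a, l)
Total nodes = 7 + 12 + 2 + 7 + 5 + 6 + 6 = 45

45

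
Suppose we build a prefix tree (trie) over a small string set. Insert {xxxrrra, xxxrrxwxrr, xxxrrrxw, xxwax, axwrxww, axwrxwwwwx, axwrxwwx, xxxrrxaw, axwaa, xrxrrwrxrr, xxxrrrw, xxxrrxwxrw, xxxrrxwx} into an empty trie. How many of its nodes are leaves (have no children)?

11

A leaf is a node with no children — equivalently, the end of a word that is not a proper prefix of any other stored word.
Those words: "axwaa", "axwrxwwwwx", "axwrxwwx", "xrxrrwrxrr", "xxwax", "xxxrrra", "xxxrrrw", "xxxrrrxw", "xxxrrxaw", "xxxrrxwxrr", "xxxrrxwxrw"
Leaf count: 11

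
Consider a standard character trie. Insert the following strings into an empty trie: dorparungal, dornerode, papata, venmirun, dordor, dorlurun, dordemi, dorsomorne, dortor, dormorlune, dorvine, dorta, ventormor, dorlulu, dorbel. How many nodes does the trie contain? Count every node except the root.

75

Trace insertions, counting only characters that open a new branch:
  "dorparungal" → 11 new (d, o, r, p, a, r, u, n, g, a, l)
  "dornerode" → prefix "dor" already present; 6 new (n, e, r, o, d, e)
  "papata" → 6 new (p, a, p, a, t, a)
  "venmirun" → 8 new (v, e, n, m, i, r, u, n)
  "dordor" → prefix "dor" already present; 3 new (d, o, r)
  "dorlurun" → prefix "dor" already present; 5 new (l, u, r, u, n)
  "dordemi" → prefix "dord" already present; 3 new (e, m, i)
  "dorsomorne" → prefix "dor" already present; 7 new (s, o, m, o, r, n, e)
  "dortor" → prefix "dor" already present; 3 new (t, o, r)
  "dormorlune" → prefix "dor" already present; 7 new (m, o, r, l, u, n, e)
  "dorvine" → prefix "dor" already present; 4 new (v, i, n, e)
  "dorta" → prefix "dort" already present; 1 new (a)
  "ventormor" → prefix "ven" already present; 6 new (t, o, r, m, o, r)
  "dorlulu" → prefix "dorlu" already present; 2 new (l, u)
  "dorbel" → prefix "dor" already present; 3 new (b, e, l)
Total nodes = 11 + 6 + 6 + 8 + 3 + 5 + 3 + 7 + 3 + 7 + 4 + 1 + 6 + 2 + 3 = 75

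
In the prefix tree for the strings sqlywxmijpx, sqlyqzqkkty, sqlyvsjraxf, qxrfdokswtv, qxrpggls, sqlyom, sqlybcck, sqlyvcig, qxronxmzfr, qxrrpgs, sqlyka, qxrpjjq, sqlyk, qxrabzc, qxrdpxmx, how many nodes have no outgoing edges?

Leaves are exactly the stored words that no other stored word extends.
Those words: "qxrabzc", "qxrdpxmx", "qxrfdokswtv", "qxronxmzfr", "qxrpggls", "qxrpjjq", "qxrrpgs", "sqlybcck", "sqlyka", "sqlyom", "sqlyqzqkkty", "sqlyvcig", "sqlyvsjraxf", "sqlywxmijpx"
Leaf count: 14

14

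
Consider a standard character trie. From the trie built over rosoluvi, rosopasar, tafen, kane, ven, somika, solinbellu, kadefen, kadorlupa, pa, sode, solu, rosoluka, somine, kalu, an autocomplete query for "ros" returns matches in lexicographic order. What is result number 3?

DFS of the "ros" subtree visits, in order: "rosoluka", "rosoluvi", "rosopasar"
The 3rd is rosopasar.

rosopasar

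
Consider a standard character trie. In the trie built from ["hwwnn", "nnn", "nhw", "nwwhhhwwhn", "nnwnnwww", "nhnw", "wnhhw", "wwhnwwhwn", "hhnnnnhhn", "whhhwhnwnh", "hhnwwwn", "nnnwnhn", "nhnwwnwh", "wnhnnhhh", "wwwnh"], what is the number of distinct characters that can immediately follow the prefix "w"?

Walk "w" from the root, arriving at one node.
Distinct next characters after "w": h, n, w.
That node has 3 child edges.

3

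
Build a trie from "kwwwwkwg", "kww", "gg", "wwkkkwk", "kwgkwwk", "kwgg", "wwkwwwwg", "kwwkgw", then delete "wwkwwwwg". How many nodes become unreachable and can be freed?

5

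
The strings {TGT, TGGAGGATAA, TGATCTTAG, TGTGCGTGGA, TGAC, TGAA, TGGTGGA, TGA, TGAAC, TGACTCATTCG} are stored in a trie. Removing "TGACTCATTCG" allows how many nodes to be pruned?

Walk "TGACTCATTCG" from the leaf back toward the root, removing each node that no remaining word uses.
The suffix "TCATTCG" (7 nodes) is used only by "TGACTCATTCG"; "TGAC" is itself a stored word, so pruning stops there.
Nodes removed: 7

7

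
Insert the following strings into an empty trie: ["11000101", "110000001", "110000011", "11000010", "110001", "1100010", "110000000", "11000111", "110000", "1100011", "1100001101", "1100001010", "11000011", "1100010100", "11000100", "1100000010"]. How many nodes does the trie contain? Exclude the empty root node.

28

For each word, the new-node count is its length minus the longest prefix already in the trie:
  "11000101" → 8 new (1, 1, 0, 0, 0, 1, 0, 1)
  "110000001" → prefix "11000" already present; 4 new (0, 0, 0, 1)
  "110000011" → prefix "1100000" already present; 2 new (1, 1)
  "11000010" → prefix "110000" already present; 2 new (1, 0)
  "110001" → prefix "110001" already present; 0 new (none)
  "1100010" → prefix "1100010" already present; 0 new (none)
  "110000000" → prefix "11000000" already present; 1 new (0)
  "11000111" → prefix "110001" already present; 2 new (1, 1)
  "110000" → prefix "110000" already present; 0 new (none)
  "1100011" → prefix "1100011" already present; 0 new (none)
  "1100001101" → prefix "1100001" already present; 3 new (1, 0, 1)
  "1100001010" → prefix "11000010" already present; 2 new (1, 0)
  "11000011" → prefix "11000011" already present; 0 new (none)
  "1100010100" → prefix "11000101" already present; 2 new (0, 0)
  "11000100" → prefix "1100010" already present; 1 new (0)
  "1100000010" → prefix "110000001" already present; 1 new (0)
Total nodes = 8 + 4 + 2 + 2 + 0 + 0 + 1 + 2 + 0 + 0 + 3 + 2 + 0 + 2 + 1 + 1 = 28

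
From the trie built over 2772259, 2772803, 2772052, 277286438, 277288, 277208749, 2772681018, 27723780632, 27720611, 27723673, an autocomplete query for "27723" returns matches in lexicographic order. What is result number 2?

Words with prefix "27723", in lexicographic order: "27723673", "27723780632"
The 2nd is 27723780632.

27723780632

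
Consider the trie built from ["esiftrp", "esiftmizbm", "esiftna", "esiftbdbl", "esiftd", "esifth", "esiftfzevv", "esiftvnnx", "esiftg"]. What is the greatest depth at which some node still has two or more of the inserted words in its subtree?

5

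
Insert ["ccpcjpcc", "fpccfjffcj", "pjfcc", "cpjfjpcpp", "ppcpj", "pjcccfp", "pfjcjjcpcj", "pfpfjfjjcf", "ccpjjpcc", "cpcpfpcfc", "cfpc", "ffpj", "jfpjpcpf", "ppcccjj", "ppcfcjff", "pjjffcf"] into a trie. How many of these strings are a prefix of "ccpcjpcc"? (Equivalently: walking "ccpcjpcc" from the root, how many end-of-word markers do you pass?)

Check each prefix of "ccpcjpcc" against the stored set — each match is an end-marker on the path.
Prefixes of the query that are stored words: "ccpcjpcc"
Count: 1

1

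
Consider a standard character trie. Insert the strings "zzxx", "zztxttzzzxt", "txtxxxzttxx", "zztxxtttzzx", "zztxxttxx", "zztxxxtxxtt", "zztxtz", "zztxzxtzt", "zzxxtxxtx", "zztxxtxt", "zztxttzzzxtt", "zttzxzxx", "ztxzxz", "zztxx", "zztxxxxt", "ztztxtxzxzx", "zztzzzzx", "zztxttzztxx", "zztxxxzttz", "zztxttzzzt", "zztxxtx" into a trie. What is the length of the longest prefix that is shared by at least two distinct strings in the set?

The deepest shared node is where two words last agree before diverging.
"zztxttzzzxt" and "zztxttzzzxtt" agree on "zztxttzzzxt" (11 characters) before diverging; nothing deeper is shared.
Longest shared-prefix length: 11

11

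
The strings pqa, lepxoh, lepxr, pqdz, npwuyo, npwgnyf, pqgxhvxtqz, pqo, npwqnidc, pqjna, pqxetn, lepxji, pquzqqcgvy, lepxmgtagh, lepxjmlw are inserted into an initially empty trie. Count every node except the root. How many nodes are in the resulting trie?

Insert word by word; a character creates a node only if that edge doesn't already exist:
  "pqa" → 3 new (p, q, a)
  "lepxoh" → 6 new (l, e, p, x, o, h)
  "lepxr" → prefix "lepx" already present; 1 new (r)
  "pqdz" → prefix "pq" already present; 2 new (d, z)
  "npwuyo" → 6 new (n, p, w, u, y, o)
  "npwgnyf" → prefix "npw" already present; 4 new (g, n, y, f)
  "pqgxhvxtqz" → prefix "pq" already present; 8 new (g, x, h, v, x, t, q, z)
  "pqo" → prefix "pq" already present; 1 new (o)
  "npwqnidc" → prefix "npw" already present; 5 new (q, n, i, d, c)
  "pqjna" → prefix "pq" already present; 3 new (j, n, a)
  "pqxetn" → prefix "pq" already present; 4 new (x, e, t, n)
  "lepxji" → prefix "lepx" already present; 2 new (j, i)
  "pquzqqcgvy" → prefix "pq" already present; 8 new (u, z, q, q, c, g, v, y)
  "lepxmgtagh" → prefix "lepx" already present; 6 new (m, g, t, a, g, h)
  "lepxjmlw" → prefix "lepxj" already present; 3 new (m, l, w)
Total nodes = 3 + 6 + 1 + 2 + 6 + 4 + 8 + 1 + 5 + 3 + 4 + 2 + 8 + 6 + 3 = 62

62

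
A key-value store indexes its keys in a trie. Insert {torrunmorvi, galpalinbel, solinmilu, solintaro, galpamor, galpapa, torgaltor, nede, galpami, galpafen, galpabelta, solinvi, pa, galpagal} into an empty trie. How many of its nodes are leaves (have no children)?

Leaves are exactly the stored words that no other stored word extends.
Those words: "galpabelta", "galpafen", "galpagal", "galpalinbel", "galpami", "galpamor", "galpapa", "nede", "pa", "solinmilu", "solintaro", "solinvi", "torgaltor", "torrunmorvi"
Leaf count: 14

14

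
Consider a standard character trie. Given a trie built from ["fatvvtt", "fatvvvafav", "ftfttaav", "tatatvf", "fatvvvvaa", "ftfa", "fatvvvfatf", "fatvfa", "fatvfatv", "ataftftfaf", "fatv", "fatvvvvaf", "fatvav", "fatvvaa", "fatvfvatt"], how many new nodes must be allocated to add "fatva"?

0

"fatva" is already a full path in the trie; only an end-marker is added.
No new nodes are needed: 0.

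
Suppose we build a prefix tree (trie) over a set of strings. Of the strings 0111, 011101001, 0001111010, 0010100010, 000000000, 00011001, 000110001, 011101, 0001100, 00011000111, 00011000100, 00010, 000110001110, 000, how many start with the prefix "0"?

Walk to "0"; the words in its subtree are exactly those with that prefix.
Matches: "000", "000000000", "00010", "0001100", "000110001", "00011000100", "00011000111", "000110001110", "00011001", "0001111010", "0010100010", "0111", "011101", "011101001"
Count: 14

14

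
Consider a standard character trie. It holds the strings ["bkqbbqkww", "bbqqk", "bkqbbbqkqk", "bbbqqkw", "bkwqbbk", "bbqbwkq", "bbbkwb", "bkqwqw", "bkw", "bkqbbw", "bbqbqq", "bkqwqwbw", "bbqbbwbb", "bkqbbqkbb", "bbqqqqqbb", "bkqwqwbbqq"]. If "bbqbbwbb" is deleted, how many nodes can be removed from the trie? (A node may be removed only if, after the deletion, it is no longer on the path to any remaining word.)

4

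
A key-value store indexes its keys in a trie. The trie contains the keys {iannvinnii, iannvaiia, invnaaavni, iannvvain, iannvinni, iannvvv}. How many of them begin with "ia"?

Filter for entries beginning with "ia":
Words under "ia": iannvaiia, iannvinni, iannvinnii, iannvvain, iannvvv
Count: 5

5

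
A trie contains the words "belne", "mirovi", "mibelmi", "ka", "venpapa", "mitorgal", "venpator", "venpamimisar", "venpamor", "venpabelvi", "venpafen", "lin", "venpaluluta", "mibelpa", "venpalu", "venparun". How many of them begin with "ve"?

Filter for entries beginning with "ve":
Matches: "venpabelvi", "venpafen", "venpalu", "venpaluluta", "venpamimisar", "venpamor", "venpapa", "venparun", "venpator"
Count: 9

9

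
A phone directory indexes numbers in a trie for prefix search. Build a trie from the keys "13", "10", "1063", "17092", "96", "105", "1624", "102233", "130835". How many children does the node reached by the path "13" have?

1

Walk "13" from the root, arriving at one node.
Characters that immediately follow "13" among the stored strings: {0}.
That node has 1 child edge.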